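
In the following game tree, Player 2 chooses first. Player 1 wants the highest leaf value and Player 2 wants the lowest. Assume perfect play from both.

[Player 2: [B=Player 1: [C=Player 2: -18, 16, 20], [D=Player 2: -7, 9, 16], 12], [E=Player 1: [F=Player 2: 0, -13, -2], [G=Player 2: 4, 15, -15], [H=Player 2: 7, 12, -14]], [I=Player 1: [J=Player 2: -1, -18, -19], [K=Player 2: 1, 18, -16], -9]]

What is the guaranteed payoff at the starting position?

C (Player 2): min(-18, 16, 20) = -18
D (Player 2): min(-7, 9, 16) = -7
B (Player 1): max(-18, -7, 12) = 12
F (Player 2): min(0, -13, -2) = -13
G (Player 2): min(4, 15, -15) = -15
H (Player 2): min(7, 12, -14) = -14
E (Player 1): max(-13, -15, -14) = -13
J (Player 2): min(-1, -18, -19) = -19
K (Player 2): min(1, 18, -16) = -16
I (Player 1): max(-19, -16, -9) = -9
Root (Player 2): min(12, -13, -9) = -13

-13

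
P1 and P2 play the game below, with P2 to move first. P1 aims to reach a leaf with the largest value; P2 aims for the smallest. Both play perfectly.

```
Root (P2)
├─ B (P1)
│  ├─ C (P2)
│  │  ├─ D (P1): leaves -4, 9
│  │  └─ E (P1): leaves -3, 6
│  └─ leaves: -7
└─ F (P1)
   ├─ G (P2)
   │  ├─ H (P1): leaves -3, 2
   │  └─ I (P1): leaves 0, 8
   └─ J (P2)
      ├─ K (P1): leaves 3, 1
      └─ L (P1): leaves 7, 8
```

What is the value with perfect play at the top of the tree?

3

D (P1): max(-4, 9) = 9
E (P1): max(-3, 6) = 6
C (P2): min(9, 6) = 6
B (P1): max(6, -7) = 6
H (P1): max(-3, 2) = 2
I (P1): max(0, 8) = 8
G (P2): min(2, 8) = 2
K (P1): max(3, 1) = 3
L (P1): max(7, 8) = 8
J (P2): min(3, 8) = 3
F (P1): max(2, 3) = 3
Root (P2): min(6, 3) = 3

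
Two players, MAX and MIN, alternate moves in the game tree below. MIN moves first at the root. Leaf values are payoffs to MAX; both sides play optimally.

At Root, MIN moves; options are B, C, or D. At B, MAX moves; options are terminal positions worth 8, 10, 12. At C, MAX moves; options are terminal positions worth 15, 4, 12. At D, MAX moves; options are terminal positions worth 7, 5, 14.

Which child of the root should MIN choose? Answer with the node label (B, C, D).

B (MAX): max(8, 10, 12) = 12
C (MAX): max(15, 4, 12) = 15
D (MAX): max(7, 5, 14) = 14
Root (MIN): min(12, 15, 14) = 12
MIN picks the child with the lowest value: B (value 12).

B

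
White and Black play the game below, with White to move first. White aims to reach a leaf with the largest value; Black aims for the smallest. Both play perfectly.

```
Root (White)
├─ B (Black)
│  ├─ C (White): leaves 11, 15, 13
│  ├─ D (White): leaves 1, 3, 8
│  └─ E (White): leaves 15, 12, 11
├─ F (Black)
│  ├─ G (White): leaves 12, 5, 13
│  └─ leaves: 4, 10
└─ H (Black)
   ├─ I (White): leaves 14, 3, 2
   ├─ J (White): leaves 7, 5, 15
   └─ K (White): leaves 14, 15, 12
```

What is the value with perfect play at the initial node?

14

C (White): max(11, 15, 13) = 15
D (White): max(1, 3, 8) = 8
E (White): max(15, 12, 11) = 15
B (Black): min(15, 8, 15) = 8
G (White): max(12, 5, 13) = 13
F (Black): min(13, 4, 10) = 4
I (White): max(14, 3, 2) = 14
J (White): max(7, 5, 15) = 15
K (White): max(14, 15, 12) = 15
H (Black): min(14, 15, 15) = 14
Root (White): max(8, 4, 14) = 14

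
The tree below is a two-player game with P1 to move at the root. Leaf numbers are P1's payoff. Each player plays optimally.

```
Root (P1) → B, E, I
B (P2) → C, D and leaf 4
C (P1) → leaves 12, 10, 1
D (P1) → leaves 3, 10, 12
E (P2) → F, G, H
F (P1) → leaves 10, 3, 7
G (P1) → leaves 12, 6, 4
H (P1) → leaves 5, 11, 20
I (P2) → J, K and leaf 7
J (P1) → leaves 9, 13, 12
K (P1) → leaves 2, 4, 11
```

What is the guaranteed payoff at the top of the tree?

10

C (P1): max(12, 10, 1) = 12
D (P1): max(3, 10, 12) = 12
B (P2): min(12, 12, 4) = 4
F (P1): max(10, 3, 7) = 10
G (P1): max(12, 6, 4) = 12
H (P1): max(5, 11, 20) = 20
E (P2): min(10, 12, 20) = 10
J (P1): max(9, 13, 12) = 13
K (P1): max(2, 4, 11) = 11
I (P2): min(13, 11, 7) = 7
Root (P1): max(4, 10, 7) = 10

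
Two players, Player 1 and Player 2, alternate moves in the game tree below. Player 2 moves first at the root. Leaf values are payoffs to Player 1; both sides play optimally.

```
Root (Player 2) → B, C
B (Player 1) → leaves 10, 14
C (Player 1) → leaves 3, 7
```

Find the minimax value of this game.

7

B (Player 1): max(10, 14) = 14
C (Player 1): max(3, 7) = 7
Root (Player 2): min(14, 7) = 7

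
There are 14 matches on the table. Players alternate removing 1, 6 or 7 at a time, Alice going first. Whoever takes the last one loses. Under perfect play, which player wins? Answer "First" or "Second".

First

Positions where the player to move wins (W) vs loses (L):
i:   0  1  2  3  4  5  6  7  8  9 10 11 12 13 14
     W  L  W  L  W  L  W  W  W  W  W  W  W  L  W
Position 14 is W, so the first player wins.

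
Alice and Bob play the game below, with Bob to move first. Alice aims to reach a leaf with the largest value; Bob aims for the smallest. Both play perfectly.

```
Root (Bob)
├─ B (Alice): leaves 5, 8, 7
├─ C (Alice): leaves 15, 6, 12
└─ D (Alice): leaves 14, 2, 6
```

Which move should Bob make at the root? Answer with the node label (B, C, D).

B (Alice): max(5, 8, 7) = 8
C (Alice): max(15, 6, 12) = 15
D (Alice): max(14, 2, 6) = 14
Root (Bob): min(8, 15, 14) = 8
Bob picks the child with the lowest value: B (value 8).

B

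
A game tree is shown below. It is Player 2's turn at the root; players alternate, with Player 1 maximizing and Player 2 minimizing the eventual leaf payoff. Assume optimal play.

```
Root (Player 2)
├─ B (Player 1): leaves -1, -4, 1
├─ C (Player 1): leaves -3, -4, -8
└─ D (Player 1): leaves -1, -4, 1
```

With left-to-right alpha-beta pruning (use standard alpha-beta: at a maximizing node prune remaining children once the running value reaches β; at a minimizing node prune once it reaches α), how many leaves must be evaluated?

B [α=-∞,β=+∞]: v=1
C [α=-∞,β=1]: v=-3
D [α=-∞,β=-3]: v=-1 after child 1 ≥ β → β-cutoff, skip 2
Root [α=-∞,β=+∞]: v=-3
Leaves evaluated: 7 of 9.

7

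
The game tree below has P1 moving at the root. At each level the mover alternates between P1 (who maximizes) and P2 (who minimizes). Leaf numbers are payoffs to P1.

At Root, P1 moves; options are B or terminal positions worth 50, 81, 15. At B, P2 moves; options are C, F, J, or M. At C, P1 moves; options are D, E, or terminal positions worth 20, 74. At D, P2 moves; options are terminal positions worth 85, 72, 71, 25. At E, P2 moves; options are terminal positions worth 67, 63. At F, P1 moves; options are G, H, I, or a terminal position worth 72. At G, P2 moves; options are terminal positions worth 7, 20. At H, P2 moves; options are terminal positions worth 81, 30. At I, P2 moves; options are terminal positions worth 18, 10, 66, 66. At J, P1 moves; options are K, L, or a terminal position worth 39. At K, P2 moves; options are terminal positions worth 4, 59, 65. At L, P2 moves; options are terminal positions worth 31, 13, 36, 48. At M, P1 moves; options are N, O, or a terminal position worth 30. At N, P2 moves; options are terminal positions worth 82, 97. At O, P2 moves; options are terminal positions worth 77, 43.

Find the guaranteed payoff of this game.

81

D (P2): min(85, 72, 71, 25) = 25
E (P2): min(67, 63) = 63
C (P1): max(25, 63, 20, 74) = 74
G (P2): min(7, 20) = 7
H (P2): min(81, 30) = 30
I (P2): min(18, 10, 66, 66) = 10
F (P1): max(7, 30, 10, 72) = 72
K (P2): min(4, 59, 65) = 4
L (P2): min(31, 13, 36, 48) = 13
J (P1): max(4, 13, 39) = 39
N (P2): min(82, 97) = 82
O (P2): min(77, 43) = 43
M (P1): max(82, 43, 30) = 82
B (P2): min(74, 72, 39, 82) = 39
Root (P1): max(39, 50, 81, 15) = 81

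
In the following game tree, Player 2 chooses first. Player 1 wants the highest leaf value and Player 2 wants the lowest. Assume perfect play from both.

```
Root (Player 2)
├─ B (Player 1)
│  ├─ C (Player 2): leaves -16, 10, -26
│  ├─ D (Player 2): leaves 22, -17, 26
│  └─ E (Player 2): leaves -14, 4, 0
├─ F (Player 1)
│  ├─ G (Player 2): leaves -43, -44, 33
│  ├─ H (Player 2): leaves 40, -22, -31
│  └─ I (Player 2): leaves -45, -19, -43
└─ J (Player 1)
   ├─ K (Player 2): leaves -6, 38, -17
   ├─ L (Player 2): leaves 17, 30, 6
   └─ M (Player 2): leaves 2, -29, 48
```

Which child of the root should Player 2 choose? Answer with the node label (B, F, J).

C (Player 2): min(-16, 10, -26) = -26
D (Player 2): min(22, -17, 26) = -17
E (Player 2): min(-14, 4, 0) = -14
B (Player 1): max(-26, -17, -14) = -14
G (Player 2): min(-43, -44, 33) = -44
H (Player 2): min(40, -22, -31) = -31
I (Player 2): min(-45, -19, -43) = -45
F (Player 1): max(-44, -31, -45) = -31
K (Player 2): min(-6, 38, -17) = -17
L (Player 2): min(17, 30, 6) = 6
M (Player 2): min(2, -29, 48) = -29
J (Player 1): max(-17, 6, -29) = 6
Root (Player 2): min(-14, -31, 6) = -31
Player 2 picks the child with the lowest value: F (value -31).

F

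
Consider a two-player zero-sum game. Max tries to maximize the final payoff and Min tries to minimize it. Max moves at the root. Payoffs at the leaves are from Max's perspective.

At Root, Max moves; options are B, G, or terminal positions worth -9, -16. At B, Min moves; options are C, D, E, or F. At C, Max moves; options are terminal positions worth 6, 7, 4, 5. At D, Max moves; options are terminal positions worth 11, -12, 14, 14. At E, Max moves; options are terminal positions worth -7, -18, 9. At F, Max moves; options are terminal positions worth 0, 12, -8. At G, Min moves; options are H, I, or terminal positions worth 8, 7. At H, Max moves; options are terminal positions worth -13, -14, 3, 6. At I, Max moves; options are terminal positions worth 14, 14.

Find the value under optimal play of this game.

C (Max): max(6, 7, 4, 5) = 7
D (Max): max(11, -12, 14, 14) = 14
E (Max): max(-7, -18, 9) = 9
F (Max): max(0, 12, -8) = 12
B (Min): min(7, 14, 9, 12) = 7
H (Max): max(-13, -14, 3, 6) = 6
I (Max): max(14, 14) = 14
G (Min): min(6, 14, 8, 7) = 6
Root (Max): max(7, 6, -9, -16) = 7

7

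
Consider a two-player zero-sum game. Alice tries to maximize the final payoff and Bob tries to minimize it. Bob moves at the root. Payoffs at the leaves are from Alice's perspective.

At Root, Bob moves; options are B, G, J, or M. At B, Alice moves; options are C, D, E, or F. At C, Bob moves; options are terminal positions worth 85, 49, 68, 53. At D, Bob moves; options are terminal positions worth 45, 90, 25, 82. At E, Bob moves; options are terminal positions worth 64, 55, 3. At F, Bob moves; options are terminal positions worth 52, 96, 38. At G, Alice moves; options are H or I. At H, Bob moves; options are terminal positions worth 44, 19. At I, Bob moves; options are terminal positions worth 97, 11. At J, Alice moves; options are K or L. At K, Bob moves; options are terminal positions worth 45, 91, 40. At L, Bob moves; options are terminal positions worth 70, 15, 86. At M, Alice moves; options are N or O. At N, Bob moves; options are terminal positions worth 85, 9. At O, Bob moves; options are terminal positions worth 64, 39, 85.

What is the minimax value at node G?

19

H: min(44, 19) = 19
I: min(97, 11) = 11
G: max(19, 11) = 19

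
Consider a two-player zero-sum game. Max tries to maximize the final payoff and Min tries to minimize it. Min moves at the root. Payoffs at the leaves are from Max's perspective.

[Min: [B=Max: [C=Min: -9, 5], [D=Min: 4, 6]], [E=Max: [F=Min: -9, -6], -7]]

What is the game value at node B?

C: min(-9, 5) = -9
D: min(4, 6) = 4
B: max(-9, 4) = 4

4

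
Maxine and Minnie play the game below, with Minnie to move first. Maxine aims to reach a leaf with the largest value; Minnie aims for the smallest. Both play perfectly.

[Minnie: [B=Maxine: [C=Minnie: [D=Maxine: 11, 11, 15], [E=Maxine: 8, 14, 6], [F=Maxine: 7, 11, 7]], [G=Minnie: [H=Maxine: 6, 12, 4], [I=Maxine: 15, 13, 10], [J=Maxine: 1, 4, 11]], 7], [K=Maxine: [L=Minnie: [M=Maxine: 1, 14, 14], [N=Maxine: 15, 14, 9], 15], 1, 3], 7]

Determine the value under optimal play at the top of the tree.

D (Maxine): max(11, 11, 15) = 15
E (Maxine): max(8, 14, 6) = 14
F (Maxine): max(7, 11, 7) = 11
C (Minnie): min(15, 14, 11) = 11
H (Maxine): max(6, 12, 4) = 12
I (Maxine): max(15, 13, 10) = 15
J (Maxine): max(1, 4, 11) = 11
G (Minnie): min(12, 15, 11) = 11
B (Maxine): max(11, 11, 7) = 11
M (Maxine): max(1, 14, 14) = 14
N (Maxine): max(15, 14, 9) = 15
L (Minnie): min(14, 15, 15) = 14
K (Maxine): max(14, 1, 3) = 14
Root (Minnie): min(11, 14, 7) = 7

7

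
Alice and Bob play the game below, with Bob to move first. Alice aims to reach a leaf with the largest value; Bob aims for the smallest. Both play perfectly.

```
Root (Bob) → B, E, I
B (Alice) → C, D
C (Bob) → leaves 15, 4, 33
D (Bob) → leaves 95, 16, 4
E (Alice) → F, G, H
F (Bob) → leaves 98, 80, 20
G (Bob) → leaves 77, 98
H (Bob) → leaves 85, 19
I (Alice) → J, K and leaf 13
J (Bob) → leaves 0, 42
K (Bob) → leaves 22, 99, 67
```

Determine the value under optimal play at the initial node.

C (Bob): min(15, 4, 33) = 4
D (Bob): min(95, 16, 4) = 4
B (Alice): max(4, 4) = 4
F (Bob): min(98, 80, 20) = 20
G (Bob): min(77, 98) = 77
H (Bob): min(85, 19) = 19
E (Alice): max(20, 77, 19) = 77
J (Bob): min(0, 42) = 0
K (Bob): min(22, 99, 67) = 22
I (Alice): max(0, 22, 13) = 22
Root (Bob): min(4, 77, 22) = 4

4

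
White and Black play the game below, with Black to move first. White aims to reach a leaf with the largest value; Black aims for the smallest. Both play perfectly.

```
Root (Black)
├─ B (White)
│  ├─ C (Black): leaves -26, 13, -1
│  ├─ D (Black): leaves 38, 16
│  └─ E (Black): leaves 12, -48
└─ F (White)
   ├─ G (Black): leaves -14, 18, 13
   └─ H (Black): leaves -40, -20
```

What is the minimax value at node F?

-14

G: min(-14, 18, 13) = -14
H: min(-40, -20) = -40
F: max(-14, -40) = -14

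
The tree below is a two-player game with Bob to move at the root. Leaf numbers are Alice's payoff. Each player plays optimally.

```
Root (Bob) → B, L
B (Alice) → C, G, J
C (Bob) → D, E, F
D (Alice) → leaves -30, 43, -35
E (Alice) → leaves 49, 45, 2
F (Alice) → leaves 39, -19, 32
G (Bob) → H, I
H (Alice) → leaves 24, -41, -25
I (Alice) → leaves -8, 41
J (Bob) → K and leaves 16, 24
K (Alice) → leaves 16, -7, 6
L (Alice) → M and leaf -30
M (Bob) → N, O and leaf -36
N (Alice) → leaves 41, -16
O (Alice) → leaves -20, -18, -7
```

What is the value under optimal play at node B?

D: max(-30, 43, -35) = 43
E: max(49, 45, 2) = 49
F: max(39, -19, 32) = 39
C: min(43, 49, 39) = 39
H: max(24, -41, -25) = 24
I: max(-8, 41) = 41
G: min(24, 41) = 24
K: max(16, -7, 6) = 16
J: min(16, 16, 24) = 16
B: max(39, 24, 16) = 39

39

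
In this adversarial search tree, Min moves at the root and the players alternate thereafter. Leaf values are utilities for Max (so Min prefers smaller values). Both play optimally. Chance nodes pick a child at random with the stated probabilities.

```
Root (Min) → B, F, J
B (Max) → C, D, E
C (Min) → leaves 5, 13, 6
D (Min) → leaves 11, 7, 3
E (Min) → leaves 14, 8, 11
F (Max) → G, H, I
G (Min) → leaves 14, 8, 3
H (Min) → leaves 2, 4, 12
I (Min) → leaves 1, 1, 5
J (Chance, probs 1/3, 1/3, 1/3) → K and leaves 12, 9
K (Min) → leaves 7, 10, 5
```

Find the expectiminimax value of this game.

C (Min): min(5, 13, 6) = 5
D (Min): min(11, 7, 3) = 3
E (Min): min(14, 8, 11) = 8
B (Max): max(5, 3, 8) = 8
G (Min): min(14, 8, 3) = 3
H (Min): min(2, 4, 12) = 2
I (Min): min(1, 1, 5) = 1
F (Max): max(3, 2, 1) = 3
K (Min): min(7, 10, 5) = 5
J (Chance): 1/3·5 + 1/3·12 + 1/3·9 = 8.67
Root (Min): min(8, 3, 8.67) = 3

3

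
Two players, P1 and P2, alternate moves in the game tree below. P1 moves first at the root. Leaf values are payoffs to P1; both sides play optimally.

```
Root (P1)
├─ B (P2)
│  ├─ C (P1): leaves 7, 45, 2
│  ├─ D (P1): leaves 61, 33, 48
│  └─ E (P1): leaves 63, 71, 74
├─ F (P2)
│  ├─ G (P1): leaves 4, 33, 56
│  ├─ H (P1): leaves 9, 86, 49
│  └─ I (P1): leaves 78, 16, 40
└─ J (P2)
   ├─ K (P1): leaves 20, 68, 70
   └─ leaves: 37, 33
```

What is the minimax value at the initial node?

56

C (P1): max(7, 45, 2) = 45
D (P1): max(61, 33, 48) = 61
E (P1): max(63, 71, 74) = 74
B (P2): min(45, 61, 74) = 45
G (P1): max(4, 33, 56) = 56
H (P1): max(9, 86, 49) = 86
I (P1): max(78, 16, 40) = 78
F (P2): min(56, 86, 78) = 56
K (P1): max(20, 68, 70) = 70
J (P2): min(70, 37, 33) = 33
Root (P1): max(45, 56, 33) = 56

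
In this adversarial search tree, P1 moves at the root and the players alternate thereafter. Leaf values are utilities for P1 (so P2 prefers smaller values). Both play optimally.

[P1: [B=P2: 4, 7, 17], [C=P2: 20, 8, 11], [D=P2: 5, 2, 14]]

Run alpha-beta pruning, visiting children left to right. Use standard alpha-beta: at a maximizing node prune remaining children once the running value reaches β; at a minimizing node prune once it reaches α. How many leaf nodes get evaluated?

B [α=-∞,β=+∞]: v=4
C [α=4,β=+∞]: v=8
D [α=8,β=+∞]: v=5 after child 1 ≤ α → α-cutoff, skip 2
Root [α=-∞,β=+∞]: v=8
Leaves evaluated: 7 of 9.

7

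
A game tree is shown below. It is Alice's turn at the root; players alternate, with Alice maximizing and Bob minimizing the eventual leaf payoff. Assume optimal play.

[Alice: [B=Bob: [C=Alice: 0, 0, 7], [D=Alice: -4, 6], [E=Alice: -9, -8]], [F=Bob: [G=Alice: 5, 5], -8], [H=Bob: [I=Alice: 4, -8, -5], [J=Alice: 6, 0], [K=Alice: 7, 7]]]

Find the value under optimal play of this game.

4

C (Alice): max(0, 0, 7) = 7
D (Alice): max(-4, 6) = 6
E (Alice): max(-9, -8) = -8
B (Bob): min(7, 6, -8) = -8
G (Alice): max(5, 5) = 5
F (Bob): min(5, -8) = -8
I (Alice): max(4, -8, -5) = 4
J (Alice): max(6, 0) = 6
K (Alice): max(7, 7) = 7
H (Bob): min(4, 6, 7) = 4
Root (Alice): max(-8, -8, 4) = 4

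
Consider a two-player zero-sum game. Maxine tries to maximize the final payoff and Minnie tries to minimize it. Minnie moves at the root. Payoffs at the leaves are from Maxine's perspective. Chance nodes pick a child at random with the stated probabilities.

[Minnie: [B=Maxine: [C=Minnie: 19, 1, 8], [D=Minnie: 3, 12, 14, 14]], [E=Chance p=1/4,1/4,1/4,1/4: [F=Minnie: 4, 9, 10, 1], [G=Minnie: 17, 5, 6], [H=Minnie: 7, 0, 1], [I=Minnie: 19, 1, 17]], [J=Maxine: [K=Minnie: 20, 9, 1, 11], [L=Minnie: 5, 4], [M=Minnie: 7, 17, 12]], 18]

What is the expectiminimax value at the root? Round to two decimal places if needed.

C (Minnie): min(19, 1, 8) = 1
D (Minnie): min(3, 12, 14, 14) = 3
B (Maxine): max(1, 3) = 3
F (Minnie): min(4, 9, 10, 1) = 1
G (Minnie): min(17, 5, 6) = 5
H (Minnie): min(7, 0, 1) = 0
I (Minnie): min(19, 1, 17) = 1
E (Chance): 1/4·1 + 1/4·5 + 1/4·0 + 1/4·1 = 1.75
K (Minnie): min(20, 9, 1, 11) = 1
L (Minnie): min(5, 4) = 4
M (Minnie): min(7, 17, 12) = 7
J (Maxine): max(1, 4, 7) = 7
Root (Minnie): min(3, 1.75, 7, 18) = 1.75

1.75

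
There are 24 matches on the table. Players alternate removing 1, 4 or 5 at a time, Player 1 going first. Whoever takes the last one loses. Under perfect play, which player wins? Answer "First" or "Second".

Positions where the player to move wins (W) vs loses (L):
i:   0  1  2  3  4  5  6  7  8  9 10 11 12 13 14 15 16 17 18 19 20 21 22 23 24
     W  L  W  L  W  W  W  W  W  L  W  L  W  W  W  W  W  L  W  L  W  W  W  W  W
Position 24 is W, so the first player wins.

First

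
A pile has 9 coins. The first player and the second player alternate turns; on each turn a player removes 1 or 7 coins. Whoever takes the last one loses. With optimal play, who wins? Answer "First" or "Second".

Second

W/L table (W = player to move can force a win):
i:   0  1  2  3  4  5  6  7  8  9
     W  L  W  L  W  L  W  L  W  L
Position 9 is L, so the second player wins.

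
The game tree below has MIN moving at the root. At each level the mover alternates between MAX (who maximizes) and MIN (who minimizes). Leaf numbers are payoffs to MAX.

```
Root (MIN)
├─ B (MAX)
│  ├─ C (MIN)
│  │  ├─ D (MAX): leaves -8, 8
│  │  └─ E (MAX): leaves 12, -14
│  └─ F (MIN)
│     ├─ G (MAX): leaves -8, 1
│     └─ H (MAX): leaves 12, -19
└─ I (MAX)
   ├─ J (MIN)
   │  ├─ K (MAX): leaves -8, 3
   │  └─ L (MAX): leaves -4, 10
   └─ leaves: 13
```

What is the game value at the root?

8

D (MAX): max(-8, 8) = 8
E (MAX): max(12, -14) = 12
C (MIN): min(8, 12) = 8
G (MAX): max(-8, 1) = 1
H (MAX): max(12, -19) = 12
F (MIN): min(1, 12) = 1
B (MAX): max(8, 1) = 8
K (MAX): max(-8, 3) = 3
L (MAX): max(-4, 10) = 10
J (MIN): min(3, 10) = 3
I (MAX): max(3, 13) = 13
Root (MIN): min(8, 13) = 8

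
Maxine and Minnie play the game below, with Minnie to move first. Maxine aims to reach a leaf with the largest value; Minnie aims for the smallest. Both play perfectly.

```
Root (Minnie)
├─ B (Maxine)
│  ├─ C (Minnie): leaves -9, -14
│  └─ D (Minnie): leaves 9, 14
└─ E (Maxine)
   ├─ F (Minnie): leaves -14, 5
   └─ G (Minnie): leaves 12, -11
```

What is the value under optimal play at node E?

F: min(-14, 5) = -14
G: min(12, -11) = -11
E: max(-14, -11) = -11

-11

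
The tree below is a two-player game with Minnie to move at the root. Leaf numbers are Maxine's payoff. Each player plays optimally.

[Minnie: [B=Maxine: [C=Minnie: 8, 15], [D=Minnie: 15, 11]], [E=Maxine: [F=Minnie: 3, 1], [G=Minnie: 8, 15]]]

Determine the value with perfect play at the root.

C (Minnie): min(8, 15) = 8
D (Minnie): min(15, 11) = 11
B (Maxine): max(8, 11) = 11
F (Minnie): min(3, 1) = 1
G (Minnie): min(8, 15) = 8
E (Maxine): max(1, 8) = 8
Root (Minnie): min(11, 8) = 8

8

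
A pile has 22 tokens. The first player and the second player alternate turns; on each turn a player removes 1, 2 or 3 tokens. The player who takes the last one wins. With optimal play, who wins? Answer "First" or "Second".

Positions where the player to move wins (W) vs loses (L):
i:   0  1  2  3  4  5  6  7  8  9 10 11 12 13 14 15 16 17 18 19 20 21 22
     L  W  W  W  L  W  W  W  L  W  W  W  L  W  W  W  L  W  W  W  L  W  W
Position 22 is W, so the first player wins.

First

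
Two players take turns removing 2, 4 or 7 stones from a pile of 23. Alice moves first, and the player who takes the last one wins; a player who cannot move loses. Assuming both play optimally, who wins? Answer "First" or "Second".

i:   0  1  2  3  4  5  6  7  8  9 10 11 12 13 14 15 16 17 18 19 20 21 22 23
     L  L  W  W  W  W  L  W  W  L  W  W  L  W  W  L  W  W  L  W  W  L  W  W
Position 23 is W, so the first player wins.

First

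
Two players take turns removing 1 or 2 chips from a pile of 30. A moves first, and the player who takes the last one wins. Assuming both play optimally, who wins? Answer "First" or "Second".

Mark each pile size as W (mover wins) or L (mover loses):
i:   0  1  2  3  4  5  6  7  8  9 10 11 12 13 14 15 16 17 18 19 20 21 22 23 24 25 26 27 28 29 30
     L  W  W  L  W  W  L  W  W  L  W  W  L  W  W  L  W  W  L  W  W  L  W  W  L  W  W  L  W  W  L
Position 30 is L, so the second player wins.

Second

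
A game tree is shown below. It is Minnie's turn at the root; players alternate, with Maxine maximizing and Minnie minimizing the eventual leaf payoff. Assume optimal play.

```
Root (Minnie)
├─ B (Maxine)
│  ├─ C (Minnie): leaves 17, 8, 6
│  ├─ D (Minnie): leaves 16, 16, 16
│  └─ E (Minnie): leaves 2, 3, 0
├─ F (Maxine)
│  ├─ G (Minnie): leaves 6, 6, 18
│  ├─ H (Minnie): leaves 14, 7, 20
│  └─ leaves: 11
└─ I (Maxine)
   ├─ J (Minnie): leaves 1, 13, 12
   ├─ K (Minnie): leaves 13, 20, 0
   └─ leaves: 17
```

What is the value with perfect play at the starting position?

C (Minnie): min(17, 8, 6) = 6
D (Minnie): min(16, 16, 16) = 16
E (Minnie): min(2, 3, 0) = 0
B (Maxine): max(6, 16, 0) = 16
G (Minnie): min(6, 6, 18) = 6
H (Minnie): min(14, 7, 20) = 7
F (Maxine): max(6, 7, 11) = 11
J (Minnie): min(1, 13, 12) = 1
K (Minnie): min(13, 20, 0) = 0
I (Maxine): max(1, 0, 17) = 17
Root (Minnie): min(16, 11, 17) = 11

11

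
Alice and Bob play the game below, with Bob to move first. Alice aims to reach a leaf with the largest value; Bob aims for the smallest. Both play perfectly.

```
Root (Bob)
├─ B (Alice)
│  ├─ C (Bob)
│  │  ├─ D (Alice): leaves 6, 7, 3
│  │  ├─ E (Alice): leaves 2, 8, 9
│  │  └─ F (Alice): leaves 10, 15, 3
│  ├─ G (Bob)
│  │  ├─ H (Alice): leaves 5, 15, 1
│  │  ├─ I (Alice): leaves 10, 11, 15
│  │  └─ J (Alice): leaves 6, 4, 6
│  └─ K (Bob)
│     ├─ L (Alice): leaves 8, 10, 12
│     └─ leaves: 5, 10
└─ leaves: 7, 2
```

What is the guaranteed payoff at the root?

2

D (Alice): max(6, 7, 3) = 7
E (Alice): max(2, 8, 9) = 9
F (Alice): max(10, 15, 3) = 15
C (Bob): min(7, 9, 15) = 7
H (Alice): max(5, 15, 1) = 15
I (Alice): max(10, 11, 15) = 15
J (Alice): max(6, 4, 6) = 6
G (Bob): min(15, 15, 6) = 6
L (Alice): max(8, 10, 12) = 12
K (Bob): min(12, 5, 10) = 5
B (Alice): max(7, 6, 5) = 7
Root (Bob): min(7, 7, 2) = 2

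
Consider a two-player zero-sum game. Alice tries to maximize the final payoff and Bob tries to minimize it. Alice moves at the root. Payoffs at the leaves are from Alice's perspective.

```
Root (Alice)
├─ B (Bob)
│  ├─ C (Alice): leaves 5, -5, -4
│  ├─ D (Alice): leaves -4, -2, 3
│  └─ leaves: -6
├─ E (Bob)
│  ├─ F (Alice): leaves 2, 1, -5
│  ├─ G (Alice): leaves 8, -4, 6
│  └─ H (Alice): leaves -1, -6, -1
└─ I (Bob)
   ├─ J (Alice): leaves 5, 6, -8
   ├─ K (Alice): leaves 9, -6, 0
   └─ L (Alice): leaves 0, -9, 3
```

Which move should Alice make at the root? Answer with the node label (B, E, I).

I

C (Alice): max(5, -5, -4) = 5
D (Alice): max(-4, -2, 3) = 3
B (Bob): min(5, 3, -6) = -6
F (Alice): max(2, 1, -5) = 2
G (Alice): max(8, -4, 6) = 8
H (Alice): max(-1, -6, -1) = -1
E (Bob): min(2, 8, -1) = -1
J (Alice): max(5, 6, -8) = 6
K (Alice): max(9, -6, 0) = 9
L (Alice): max(0, -9, 3) = 3
I (Bob): min(6, 9, 3) = 3
Root (Alice): max(-6, -1, 3) = 3
Alice picks the child with the highest value: I (value 3).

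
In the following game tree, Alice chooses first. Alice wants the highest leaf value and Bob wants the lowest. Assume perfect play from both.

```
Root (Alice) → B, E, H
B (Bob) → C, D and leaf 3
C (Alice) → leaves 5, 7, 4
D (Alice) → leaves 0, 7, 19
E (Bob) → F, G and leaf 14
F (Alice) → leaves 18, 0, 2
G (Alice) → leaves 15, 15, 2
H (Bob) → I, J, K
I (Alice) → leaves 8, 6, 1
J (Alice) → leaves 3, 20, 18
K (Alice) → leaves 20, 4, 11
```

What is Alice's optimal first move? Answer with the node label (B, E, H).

E

C (Alice): max(5, 7, 4) = 7
D (Alice): max(0, 7, 19) = 19
B (Bob): min(7, 19, 3) = 3
F (Alice): max(18, 0, 2) = 18
G (Alice): max(15, 15, 2) = 15
E (Bob): min(18, 15, 14) = 14
I (Alice): max(8, 6, 1) = 8
J (Alice): max(3, 20, 18) = 20
K (Alice): max(20, 4, 11) = 20
H (Bob): min(8, 20, 20) = 8
Root (Alice): max(3, 14, 8) = 14
Alice picks the child with the highest value: E (value 14).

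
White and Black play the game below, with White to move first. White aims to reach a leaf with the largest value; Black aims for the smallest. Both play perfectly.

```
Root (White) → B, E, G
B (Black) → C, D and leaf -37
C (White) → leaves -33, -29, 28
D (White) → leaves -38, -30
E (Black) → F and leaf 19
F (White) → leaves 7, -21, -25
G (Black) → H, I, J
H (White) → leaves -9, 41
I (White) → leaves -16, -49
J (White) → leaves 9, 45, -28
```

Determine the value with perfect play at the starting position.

7

C (White): max(-33, -29, 28) = 28
D (White): max(-38, -30) = -30
B (Black): min(28, -30, -37) = -37
F (White): max(7, -21, -25) = 7
E (Black): min(7, 19) = 7
H (White): max(-9, 41) = 41
I (White): max(-16, -49) = -16
J (White): max(9, 45, -28) = 45
G (Black): min(41, -16, 45) = -16
Root (White): max(-37, 7, -16) = 7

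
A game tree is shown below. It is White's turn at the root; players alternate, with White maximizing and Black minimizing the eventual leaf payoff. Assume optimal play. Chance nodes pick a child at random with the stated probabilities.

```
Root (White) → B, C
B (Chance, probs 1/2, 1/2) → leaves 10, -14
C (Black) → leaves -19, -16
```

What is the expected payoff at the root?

B (Chance): 1/2·10 + 1/2·-14 = -2
C (Black): min(-19, -16) = -19
Root (White): max(-2, -19) = -2

-2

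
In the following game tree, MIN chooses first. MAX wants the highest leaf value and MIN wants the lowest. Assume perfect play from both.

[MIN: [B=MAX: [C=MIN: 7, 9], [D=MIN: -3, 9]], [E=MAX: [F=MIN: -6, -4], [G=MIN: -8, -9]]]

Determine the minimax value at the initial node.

-6

C (MIN): min(7, 9) = 7
D (MIN): min(-3, 9) = -3
B (MAX): max(7, -3) = 7
F (MIN): min(-6, -4) = -6
G (MIN): min(-8, -9) = -9
E (MAX): max(-6, -9) = -6
Root (MIN): min(7, -6) = -6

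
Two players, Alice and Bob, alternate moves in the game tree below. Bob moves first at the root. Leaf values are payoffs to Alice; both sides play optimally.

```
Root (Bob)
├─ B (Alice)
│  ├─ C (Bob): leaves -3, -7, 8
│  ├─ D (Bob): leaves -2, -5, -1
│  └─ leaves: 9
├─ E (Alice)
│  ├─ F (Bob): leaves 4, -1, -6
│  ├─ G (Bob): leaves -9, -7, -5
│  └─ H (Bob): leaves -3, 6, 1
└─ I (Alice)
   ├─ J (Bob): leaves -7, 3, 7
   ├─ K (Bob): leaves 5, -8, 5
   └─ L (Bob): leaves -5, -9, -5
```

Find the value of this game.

C (Bob): min(-3, -7, 8) = -7
D (Bob): min(-2, -5, -1) = -5
B (Alice): max(-7, -5, 9) = 9
F (Bob): min(4, -1, -6) = -6
G (Bob): min(-9, -7, -5) = -9
H (Bob): min(-3, 6, 1) = -3
E (Alice): max(-6, -9, -3) = -3
J (Bob): min(-7, 3, 7) = -7
K (Bob): min(5, -8, 5) = -8
L (Bob): min(-5, -9, -5) = -9
I (Alice): max(-7, -8, -9) = -7
Root (Bob): min(9, -3, -7) = -7

-7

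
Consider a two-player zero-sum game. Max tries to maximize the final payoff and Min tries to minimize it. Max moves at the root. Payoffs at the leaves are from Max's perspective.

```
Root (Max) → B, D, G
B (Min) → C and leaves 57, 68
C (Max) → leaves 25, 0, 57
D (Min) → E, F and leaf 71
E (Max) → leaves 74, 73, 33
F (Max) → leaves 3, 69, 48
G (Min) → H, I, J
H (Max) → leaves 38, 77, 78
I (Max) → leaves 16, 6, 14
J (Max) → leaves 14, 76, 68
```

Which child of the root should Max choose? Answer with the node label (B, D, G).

C (Max): max(25, 0, 57) = 57
B (Min): min(57, 57, 68) = 57
E (Max): max(74, 73, 33) = 74
F (Max): max(3, 69, 48) = 69
D (Min): min(74, 69, 71) = 69
H (Max): max(38, 77, 78) = 78
I (Max): max(16, 6, 14) = 16
J (Max): max(14, 76, 68) = 76
G (Min): min(78, 16, 76) = 16
Root (Max): max(57, 69, 16) = 69
Max picks the child with the highest value: D (value 69).

D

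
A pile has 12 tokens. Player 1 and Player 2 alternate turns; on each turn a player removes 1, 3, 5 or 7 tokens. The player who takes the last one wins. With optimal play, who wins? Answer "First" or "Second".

i:   0  1  2  3  4  5  6  7  8  9 10 11 12
     L  W  L  W  L  W  L  W  L  W  L  W  L
Position 12 is L, so the second player wins.

Second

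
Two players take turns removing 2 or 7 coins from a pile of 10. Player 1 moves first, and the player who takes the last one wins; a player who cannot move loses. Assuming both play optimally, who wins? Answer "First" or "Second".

Positions where the player to move wins (W) vs loses (L):
i:   0  1  2  3  4  5  6  7  8  9 10
     L  L  W  W  L  L  W  W  W  L  L
Position 10 is L, so the second player wins.

Second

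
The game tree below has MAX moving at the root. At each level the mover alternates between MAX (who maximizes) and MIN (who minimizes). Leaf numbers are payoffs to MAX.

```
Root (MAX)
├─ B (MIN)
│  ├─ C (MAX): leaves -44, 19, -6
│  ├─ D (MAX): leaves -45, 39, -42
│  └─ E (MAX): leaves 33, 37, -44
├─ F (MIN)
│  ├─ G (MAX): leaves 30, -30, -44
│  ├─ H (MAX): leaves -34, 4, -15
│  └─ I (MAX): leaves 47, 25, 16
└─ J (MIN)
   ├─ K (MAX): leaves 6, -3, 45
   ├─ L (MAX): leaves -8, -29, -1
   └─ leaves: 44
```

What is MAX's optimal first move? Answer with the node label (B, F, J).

B

C (MAX): max(-44, 19, -6) = 19
D (MAX): max(-45, 39, -42) = 39
E (MAX): max(33, 37, -44) = 37
B (MIN): min(19, 39, 37) = 19
G (MAX): max(30, -30, -44) = 30
H (MAX): max(-34, 4, -15) = 4
I (MAX): max(47, 25, 16) = 47
F (MIN): min(30, 4, 47) = 4
K (MAX): max(6, -3, 45) = 45
L (MAX): max(-8, -29, -1) = -1
J (MIN): min(45, -1, 44) = -1
Root (MAX): max(19, 4, -1) = 19
MAX picks the child with the highest value: B (value 19).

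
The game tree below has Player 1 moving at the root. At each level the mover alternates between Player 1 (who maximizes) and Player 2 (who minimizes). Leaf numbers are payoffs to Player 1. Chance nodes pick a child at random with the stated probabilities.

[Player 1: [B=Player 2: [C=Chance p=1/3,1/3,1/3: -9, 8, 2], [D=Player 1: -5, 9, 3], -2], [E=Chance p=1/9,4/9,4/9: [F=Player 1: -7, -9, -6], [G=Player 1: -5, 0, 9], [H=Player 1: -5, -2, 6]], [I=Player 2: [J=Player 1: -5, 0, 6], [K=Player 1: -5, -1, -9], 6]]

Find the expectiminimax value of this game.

6

C (Chance): 1/3·-9 + 1/3·8 + 1/3·2 = 0.33
D (Player 1): max(-5, 9, 3) = 9
B (Player 2): min(0.33, 9, -2) = -2
F (Player 1): max(-7, -9, -6) = -6
G (Player 1): max(-5, 0, 9) = 9
H (Player 1): max(-5, -2, 6) = 6
E (Chance): 1/9·-6 + 4/9·9 + 4/9·6 = 6
J (Player 1): max(-5, 0, 6) = 6
K (Player 1): max(-5, -1, -9) = -1
I (Player 2): min(6, -1, 6) = -1
Root (Player 1): max(-2, 6, -1) = 6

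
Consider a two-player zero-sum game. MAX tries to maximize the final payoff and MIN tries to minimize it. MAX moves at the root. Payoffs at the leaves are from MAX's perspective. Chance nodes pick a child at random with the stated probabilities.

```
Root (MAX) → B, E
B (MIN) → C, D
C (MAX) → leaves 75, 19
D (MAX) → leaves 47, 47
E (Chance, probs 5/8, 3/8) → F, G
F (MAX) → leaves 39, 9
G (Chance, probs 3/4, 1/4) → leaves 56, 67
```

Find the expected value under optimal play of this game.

C (MAX): max(75, 19) = 75
D (MAX): max(47, 47) = 47
B (MIN): min(75, 47) = 47
F (MAX): max(39, 9) = 39
G (Chance): 3/4·56 + 1/4·67 = 58.75
E (Chance): 5/8·39 + 3/8·58.75 = 46.41
Root (MAX): max(47, 46.41) = 47

47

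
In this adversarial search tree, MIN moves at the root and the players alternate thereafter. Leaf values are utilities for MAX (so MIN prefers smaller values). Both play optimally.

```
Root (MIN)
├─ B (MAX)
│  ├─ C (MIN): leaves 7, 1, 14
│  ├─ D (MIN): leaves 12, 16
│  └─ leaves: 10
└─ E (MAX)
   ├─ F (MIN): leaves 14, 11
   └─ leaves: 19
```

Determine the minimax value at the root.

C (MIN): min(7, 1, 14) = 1
D (MIN): min(12, 16) = 12
B (MAX): max(1, 12, 10) = 12
F (MIN): min(14, 11) = 11
E (MAX): max(11, 19) = 19
Root (MIN): min(12, 19) = 12

12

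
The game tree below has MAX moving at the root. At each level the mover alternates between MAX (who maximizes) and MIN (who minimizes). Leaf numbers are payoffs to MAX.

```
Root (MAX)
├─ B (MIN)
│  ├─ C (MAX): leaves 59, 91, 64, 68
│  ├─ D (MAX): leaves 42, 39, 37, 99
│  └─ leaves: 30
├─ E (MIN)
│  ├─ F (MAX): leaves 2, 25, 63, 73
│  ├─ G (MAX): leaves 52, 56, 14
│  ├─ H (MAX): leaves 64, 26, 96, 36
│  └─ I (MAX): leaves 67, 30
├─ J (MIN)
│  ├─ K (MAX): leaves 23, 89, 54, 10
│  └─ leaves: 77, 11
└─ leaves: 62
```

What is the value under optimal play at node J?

K: max(23, 89, 54, 10) = 89
J: min(89, 77, 11) = 11

11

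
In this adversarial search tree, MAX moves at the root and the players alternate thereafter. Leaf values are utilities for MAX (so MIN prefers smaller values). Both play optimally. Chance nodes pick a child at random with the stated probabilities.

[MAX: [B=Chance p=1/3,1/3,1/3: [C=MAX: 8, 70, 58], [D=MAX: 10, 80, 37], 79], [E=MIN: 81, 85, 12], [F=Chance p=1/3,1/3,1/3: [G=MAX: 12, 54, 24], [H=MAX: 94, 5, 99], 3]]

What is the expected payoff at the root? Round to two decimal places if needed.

C (MAX): max(8, 70, 58) = 70
D (MAX): max(10, 80, 37) = 80
B (Chance): 1/3·70 + 1/3·80 + 1/3·79 = 76.33
E (MIN): min(81, 85, 12) = 12
G (MAX): max(12, 54, 24) = 54
H (MAX): max(94, 5, 99) = 99
F (Chance): 1/3·54 + 1/3·99 + 1/3·3 = 52
Root (MAX): max(76.33, 12, 52) = 76.33

76.33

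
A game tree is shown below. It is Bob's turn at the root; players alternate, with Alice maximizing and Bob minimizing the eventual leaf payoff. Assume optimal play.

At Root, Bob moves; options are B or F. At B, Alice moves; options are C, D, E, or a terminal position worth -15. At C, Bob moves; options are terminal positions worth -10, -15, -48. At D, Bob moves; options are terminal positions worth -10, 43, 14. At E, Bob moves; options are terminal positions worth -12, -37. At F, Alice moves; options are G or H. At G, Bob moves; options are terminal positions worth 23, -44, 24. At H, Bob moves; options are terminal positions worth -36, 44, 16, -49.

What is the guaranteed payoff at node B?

-10

C: min(-10, -15, -48) = -48
D: min(-10, 43, 14) = -10
E: min(-12, -37) = -37
B: max(-48, -10, -37, -15) = -10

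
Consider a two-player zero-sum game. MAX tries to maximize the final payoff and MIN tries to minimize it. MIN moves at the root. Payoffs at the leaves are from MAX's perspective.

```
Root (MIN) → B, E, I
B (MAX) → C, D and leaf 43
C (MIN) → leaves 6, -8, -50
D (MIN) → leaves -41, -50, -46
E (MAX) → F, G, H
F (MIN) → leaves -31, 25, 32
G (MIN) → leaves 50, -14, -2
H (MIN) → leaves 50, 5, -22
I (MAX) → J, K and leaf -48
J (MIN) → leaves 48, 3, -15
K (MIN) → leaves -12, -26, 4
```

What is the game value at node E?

F: min(-31, 25, 32) = -31
G: min(50, -14, -2) = -14
H: min(50, 5, -22) = -22
E: max(-31, -14, -22) = -14

-14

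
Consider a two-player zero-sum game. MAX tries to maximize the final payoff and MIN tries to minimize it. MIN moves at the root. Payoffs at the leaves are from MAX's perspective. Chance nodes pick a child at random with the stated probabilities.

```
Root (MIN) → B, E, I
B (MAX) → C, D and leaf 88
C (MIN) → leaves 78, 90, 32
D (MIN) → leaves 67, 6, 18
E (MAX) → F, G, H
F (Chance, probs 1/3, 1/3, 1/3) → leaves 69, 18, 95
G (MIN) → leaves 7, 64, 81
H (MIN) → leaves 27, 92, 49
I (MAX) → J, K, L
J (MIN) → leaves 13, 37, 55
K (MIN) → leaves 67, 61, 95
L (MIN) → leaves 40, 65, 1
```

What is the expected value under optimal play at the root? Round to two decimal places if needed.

60.67

C (MIN): min(78, 90, 32) = 32
D (MIN): min(67, 6, 18) = 6
B (MAX): max(32, 6, 88) = 88
F (Chance): 1/3·69 + 1/3·18 + 1/3·95 = 60.67
G (MIN): min(7, 64, 81) = 7
H (MIN): min(27, 92, 49) = 27
E (MAX): max(60.67, 7, 27) = 60.67
J (MIN): min(13, 37, 55) = 13
K (MIN): min(67, 61, 95) = 61
L (MIN): min(40, 65, 1) = 1
I (MAX): max(13, 61, 1) = 61
Root (MIN): min(88, 60.67, 61) = 60.67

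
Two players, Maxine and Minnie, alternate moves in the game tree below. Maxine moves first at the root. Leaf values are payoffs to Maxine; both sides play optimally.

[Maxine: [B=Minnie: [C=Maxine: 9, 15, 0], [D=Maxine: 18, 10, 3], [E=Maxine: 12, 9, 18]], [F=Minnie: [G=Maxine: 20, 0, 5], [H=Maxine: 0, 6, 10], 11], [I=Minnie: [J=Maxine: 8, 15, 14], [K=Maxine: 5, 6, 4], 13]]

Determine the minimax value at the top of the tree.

C (Maxine): max(9, 15, 0) = 15
D (Maxine): max(18, 10, 3) = 18
E (Maxine): max(12, 9, 18) = 18
B (Minnie): min(15, 18, 18) = 15
G (Maxine): max(20, 0, 5) = 20
H (Maxine): max(0, 6, 10) = 10
F (Minnie): min(20, 10, 11) = 10
J (Maxine): max(8, 15, 14) = 15
K (Maxine): max(5, 6, 4) = 6
I (Minnie): min(15, 6, 13) = 6
Root (Maxine): max(15, 10, 6) = 15

15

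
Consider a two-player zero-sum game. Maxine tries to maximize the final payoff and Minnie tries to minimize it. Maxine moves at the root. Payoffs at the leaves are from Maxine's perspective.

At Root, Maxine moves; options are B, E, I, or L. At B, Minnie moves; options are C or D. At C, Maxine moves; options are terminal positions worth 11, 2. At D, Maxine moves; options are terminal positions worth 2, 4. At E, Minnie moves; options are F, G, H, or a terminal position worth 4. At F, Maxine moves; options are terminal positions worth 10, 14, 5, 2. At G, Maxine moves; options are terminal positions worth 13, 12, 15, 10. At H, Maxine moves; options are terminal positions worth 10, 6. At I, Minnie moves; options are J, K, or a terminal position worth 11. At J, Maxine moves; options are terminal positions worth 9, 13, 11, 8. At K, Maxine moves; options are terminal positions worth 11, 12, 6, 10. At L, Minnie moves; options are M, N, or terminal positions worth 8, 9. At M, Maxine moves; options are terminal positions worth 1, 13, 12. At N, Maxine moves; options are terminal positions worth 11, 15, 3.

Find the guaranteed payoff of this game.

C (Maxine): max(11, 2) = 11
D (Maxine): max(2, 4) = 4
B (Minnie): min(11, 4) = 4
F (Maxine): max(10, 14, 5, 2) = 14
G (Maxine): max(13, 12, 15, 10) = 15
H (Maxine): max(10, 6) = 10
E (Minnie): min(14, 15, 10, 4) = 4
J (Maxine): max(9, 13, 11, 8) = 13
K (Maxine): max(11, 12, 6, 10) = 12
I (Minnie): min(13, 12, 11) = 11
M (Maxine): max(1, 13, 12) = 13
N (Maxine): max(11, 15, 3) = 15
L (Minnie): min(13, 15, 8, 9) = 8
Root (Maxine): max(4, 4, 11, 8) = 11

11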